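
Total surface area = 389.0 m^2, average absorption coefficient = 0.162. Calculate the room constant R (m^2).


Given values:
  S = 389.0 m^2, alpha = 0.162
Formula: R = S * alpha / (1 - alpha)
Numerator: 389.0 * 0.162 = 63.018
Denominator: 1 - 0.162 = 0.838
R = 63.018 / 0.838 = 75.2

75.2 m^2


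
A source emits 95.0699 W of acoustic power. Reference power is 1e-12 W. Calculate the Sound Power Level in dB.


Given values:
  W = 95.0699 W
  W_ref = 1e-12 W
Formula: SWL = 10 * log10(W / W_ref)
Compute ratio: W / W_ref = 95069900000000
Compute log10: log10(95069900000000) = 13.978043
Multiply: SWL = 10 * 13.978043 = 139.78

139.78 dB


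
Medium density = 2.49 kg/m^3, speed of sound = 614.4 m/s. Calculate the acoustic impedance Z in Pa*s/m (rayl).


Given values:
  rho = 2.49 kg/m^3
  c = 614.4 m/s
Formula: Z = rho * c
Z = 2.49 * 614.4
Z = 1529.86

1529.86 rayl


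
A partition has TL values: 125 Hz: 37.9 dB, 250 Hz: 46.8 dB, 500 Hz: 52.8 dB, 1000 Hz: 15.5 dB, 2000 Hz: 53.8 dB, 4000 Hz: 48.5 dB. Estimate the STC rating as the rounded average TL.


Given TL values at each frequency:
  125 Hz: 37.9 dB
  250 Hz: 46.8 dB
  500 Hz: 52.8 dB
  1000 Hz: 15.5 dB
  2000 Hz: 53.8 dB
  4000 Hz: 48.5 dB
Formula: STC ~ round(average of TL values)
Sum = 37.9 + 46.8 + 52.8 + 15.5 + 53.8 + 48.5 = 255.3
Average = 255.3 / 6 = 42.55
Rounded: 43

43


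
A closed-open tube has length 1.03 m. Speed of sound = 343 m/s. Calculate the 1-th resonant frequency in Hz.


Given values:
  Tube type: closed-open, L = 1.03 m, c = 343 m/s, n = 1
Formula: f_n = (2n - 1) * c / (4 * L)
Compute 2n - 1 = 2*1 - 1 = 1
Compute 4 * L = 4 * 1.03 = 4.12
f = 1 * 343 / 4.12
f = 83.25

83.25 Hz


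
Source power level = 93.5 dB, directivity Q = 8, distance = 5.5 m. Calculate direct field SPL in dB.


Given values:
  Lw = 93.5 dB, Q = 8, r = 5.5 m
Formula: SPL = Lw + 10 * log10(Q / (4 * pi * r^2))
Compute 4 * pi * r^2 = 4 * pi * 5.5^2 = 380.1327
Compute Q / denom = 8 / 380.1327 = 0.02104528
Compute 10 * log10(0.02104528) = -16.7685
SPL = 93.5 + (-16.7685) = 76.73

76.73 dB


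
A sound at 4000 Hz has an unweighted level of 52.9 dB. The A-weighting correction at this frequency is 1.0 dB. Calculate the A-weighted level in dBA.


Given values:
  SPL = 52.9 dB
  A-weighting at 4000 Hz = 1.0 dB
Formula: L_A = SPL + A_weight
L_A = 52.9 + (1.0)
L_A = 53.9

53.9 dBA


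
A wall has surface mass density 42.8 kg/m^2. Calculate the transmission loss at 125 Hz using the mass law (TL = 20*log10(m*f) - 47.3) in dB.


Given values:
  m = 42.8 kg/m^2, f = 125 Hz
Formula: TL = 20 * log10(m * f) - 47.3
Compute m * f = 42.8 * 125 = 5350.0
Compute log10(5350.0) = 3.728354
Compute 20 * 3.728354 = 74.5671
TL = 74.5671 - 47.3 = 27.27

27.27 dB


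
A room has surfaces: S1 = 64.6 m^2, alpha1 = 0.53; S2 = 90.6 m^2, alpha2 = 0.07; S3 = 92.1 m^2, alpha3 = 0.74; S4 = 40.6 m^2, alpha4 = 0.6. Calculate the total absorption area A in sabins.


Given surfaces:
  Surface 1: 64.6 * 0.53 = 34.238
  Surface 2: 90.6 * 0.07 = 6.342
  Surface 3: 92.1 * 0.74 = 68.154
  Surface 4: 40.6 * 0.6 = 24.36
Formula: A = sum(Si * alpha_i)
A = 34.238 + 6.342 + 68.154 + 24.36
A = 133.09

133.09 sabins


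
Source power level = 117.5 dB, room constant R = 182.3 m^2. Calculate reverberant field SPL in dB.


Given values:
  Lw = 117.5 dB, R = 182.3 m^2
Formula: SPL = Lw + 10 * log10(4 / R)
Compute 4 / R = 4 / 182.3 = 0.021942
Compute 10 * log10(0.021942) = -16.5872
SPL = 117.5 + (-16.5872) = 100.91

100.91 dB


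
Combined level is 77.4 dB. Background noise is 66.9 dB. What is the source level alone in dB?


Given values:
  L_total = 77.4 dB, L_bg = 66.9 dB
Formula: L_source = 10 * log10(10^(L_total/10) - 10^(L_bg/10))
Convert to linear:
  10^(77.4/10) = 54954087.3858
  10^(66.9/10) = 4897788.1937
Difference: 54954087.3858 - 4897788.1937 = 50056299.1921
L_source = 10 * log10(50056299.1921) = 76.99

76.99 dB


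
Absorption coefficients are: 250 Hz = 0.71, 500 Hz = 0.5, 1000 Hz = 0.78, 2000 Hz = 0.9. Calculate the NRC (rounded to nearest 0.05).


Given values:
  a_250 = 0.71, a_500 = 0.5
  a_1000 = 0.78, a_2000 = 0.9
Formula: NRC = (a250 + a500 + a1000 + a2000) / 4
Sum = 0.71 + 0.5 + 0.78 + 0.9 = 2.89
NRC = 2.89 / 4 = 0.7225
Rounded to nearest 0.05: 0.7

0.7


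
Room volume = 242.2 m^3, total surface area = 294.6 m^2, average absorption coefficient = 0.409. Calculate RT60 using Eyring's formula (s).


Given values:
  V = 242.2 m^3, S = 294.6 m^2, alpha = 0.409
Formula: RT60 = 0.161 * V / (-S * ln(1 - alpha))
Compute ln(1 - 0.409) = ln(0.591) = -0.525939
Denominator: -294.6 * -0.525939 = 154.9416
Numerator: 0.161 * 242.2 = 38.9942
RT60 = 38.9942 / 154.9416 = 0.252

0.252 s


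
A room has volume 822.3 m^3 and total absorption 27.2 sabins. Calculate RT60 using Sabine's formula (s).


Given values:
  V = 822.3 m^3
  A = 27.2 sabins
Formula: RT60 = 0.161 * V / A
Numerator: 0.161 * 822.3 = 132.3903
RT60 = 132.3903 / 27.2 = 4.867

4.867 s


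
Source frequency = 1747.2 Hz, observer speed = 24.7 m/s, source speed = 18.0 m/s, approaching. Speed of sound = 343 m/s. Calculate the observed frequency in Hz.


Given values:
  f_s = 1747.2 Hz, v_o = 24.7 m/s, v_s = 18.0 m/s
  Direction: approaching
Formula: f_o = f_s * (c + v_o) / (c - v_s)
Numerator: c + v_o = 343 + 24.7 = 367.7
Denominator: c - v_s = 343 - 18.0 = 325.0
f_o = 1747.2 * 367.7 / 325.0 = 1976.76

1976.76 Hz


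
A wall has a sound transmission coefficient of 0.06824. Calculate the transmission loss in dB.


Given values:
  tau = 0.06824
Formula: TL = 10 * log10(1 / tau)
Compute 1 / tau = 1 / 0.06824 = 14.6542
Compute log10(14.6542) = 1.165962
TL = 10 * 1.165962 = 11.66

11.66 dB


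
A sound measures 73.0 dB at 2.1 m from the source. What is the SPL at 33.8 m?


Given values:
  SPL1 = 73.0 dB, r1 = 2.1 m, r2 = 33.8 m
Formula: SPL2 = SPL1 - 20 * log10(r2 / r1)
Compute ratio: r2 / r1 = 33.8 / 2.1 = 16.0952
Compute log10: log10(16.0952) = 1.206696
Compute drop: 20 * 1.206696 = 24.1339
SPL2 = 73.0 - 24.1339 = 48.87

48.87 dB


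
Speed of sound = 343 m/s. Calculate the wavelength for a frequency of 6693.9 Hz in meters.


Given values:
  c = 343 m/s, f = 6693.9 Hz
Formula: lambda = c / f
lambda = 343 / 6693.9
lambda = 0.0512

0.0512 m


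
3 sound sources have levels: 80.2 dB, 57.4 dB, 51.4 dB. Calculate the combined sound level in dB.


Formula: L_total = 10 * log10( sum(10^(Li/10)) )
  Source 1: 10^(80.2/10) = 104712854.8051
  Source 2: 10^(57.4/10) = 549540.8739
  Source 3: 10^(51.4/10) = 138038.4265
Sum of linear values = 105400434.1055
L_total = 10 * log10(105400434.1055) = 80.23

80.23 dB


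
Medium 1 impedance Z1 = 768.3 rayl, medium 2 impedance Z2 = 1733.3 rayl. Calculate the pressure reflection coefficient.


Given values:
  Z1 = 768.3 rayl, Z2 = 1733.3 rayl
Formula: R = (Z2 - Z1) / (Z2 + Z1)
Numerator: Z2 - Z1 = 1733.3 - 768.3 = 965.0
Denominator: Z2 + Z1 = 1733.3 + 768.3 = 2501.6
R = 965.0 / 2501.6 = 0.3858

0.3858


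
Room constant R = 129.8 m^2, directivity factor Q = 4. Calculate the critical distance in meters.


Given values:
  R = 129.8 m^2, Q = 4
Formula: d_c = 0.141 * sqrt(Q * R)
Compute Q * R = 4 * 129.8 = 519.2
Compute sqrt(519.2) = 22.786
d_c = 0.141 * 22.786 = 3.213

3.213 m


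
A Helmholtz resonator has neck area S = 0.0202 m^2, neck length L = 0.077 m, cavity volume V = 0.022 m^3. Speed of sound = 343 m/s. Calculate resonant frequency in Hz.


Given values:
  S = 0.0202 m^2, L = 0.077 m, V = 0.022 m^3, c = 343 m/s
Formula: f = (c / (2*pi)) * sqrt(S / (V * L))
Compute V * L = 0.022 * 0.077 = 0.001694
Compute S / (V * L) = 0.0202 / 0.001694 = 11.9244
Compute sqrt(11.9244) = 3.453172
Compute c / (2*pi) = 343 / 6.283185 = 54.590148
f = 54.590148 * 3.453172 = 188.51

188.51 Hz


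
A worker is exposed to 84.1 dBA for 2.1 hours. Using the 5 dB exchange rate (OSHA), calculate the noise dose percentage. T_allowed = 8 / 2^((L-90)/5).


Given values:
  L = 84.1 dBA, T = 2.1 hours
Formula: T_allowed = 8 / 2^((L - 90) / 5)
Compute exponent: (84.1 - 90) / 5 = -1.18
Compute 2^(-1.18) = 0.441351
T_allowed = 8 / 0.441351 = 18.126163 hours
Dose = (T / T_allowed) * 100
Dose = (2.1 / 18.126163) * 100 = 11.59

11.59 %


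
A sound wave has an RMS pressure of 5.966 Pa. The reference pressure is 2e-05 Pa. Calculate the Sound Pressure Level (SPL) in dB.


Given values:
  p = 5.966 Pa
  p_ref = 2e-05 Pa
Formula: SPL = 20 * log10(p / p_ref)
Compute ratio: p / p_ref = 5.966 / 2e-05 = 298300
Compute log10: log10(298300) = 5.474653
Multiply: SPL = 20 * 5.474653 = 109.49

109.49 dB


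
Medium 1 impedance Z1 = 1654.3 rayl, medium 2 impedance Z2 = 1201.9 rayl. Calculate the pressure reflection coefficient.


Given values:
  Z1 = 1654.3 rayl, Z2 = 1201.9 rayl
Formula: R = (Z2 - Z1) / (Z2 + Z1)
Numerator: Z2 - Z1 = 1201.9 - 1654.3 = -452.4
Denominator: Z2 + Z1 = 1201.9 + 1654.3 = 2856.2
R = -452.4 / 2856.2 = -0.1584

-0.1584


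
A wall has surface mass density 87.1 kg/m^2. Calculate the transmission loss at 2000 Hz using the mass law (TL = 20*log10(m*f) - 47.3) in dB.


Given values:
  m = 87.1 kg/m^2, f = 2000 Hz
Formula: TL = 20 * log10(m * f) - 47.3
Compute m * f = 87.1 * 2000 = 174200.0
Compute log10(174200.0) = 5.241048
Compute 20 * 5.241048 = 104.821
TL = 104.821 - 47.3 = 57.52

57.52 dB


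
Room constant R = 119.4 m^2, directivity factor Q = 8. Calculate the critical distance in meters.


Given values:
  R = 119.4 m^2, Q = 8
Formula: d_c = 0.141 * sqrt(Q * R)
Compute Q * R = 8 * 119.4 = 955.2
Compute sqrt(955.2) = 30.9063
d_c = 0.141 * 30.9063 = 4.358

4.358 m


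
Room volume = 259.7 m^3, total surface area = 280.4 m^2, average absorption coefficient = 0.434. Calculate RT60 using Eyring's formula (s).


Given values:
  V = 259.7 m^3, S = 280.4 m^2, alpha = 0.434
Formula: RT60 = 0.161 * V / (-S * ln(1 - alpha))
Compute ln(1 - 0.434) = ln(0.566) = -0.569161
Denominator: -280.4 * -0.569161 = 159.5927
Numerator: 0.161 * 259.7 = 41.8117
RT60 = 41.8117 / 159.5927 = 0.262

0.262 s


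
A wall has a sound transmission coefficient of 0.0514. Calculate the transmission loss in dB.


Given values:
  tau = 0.0514
Formula: TL = 10 * log10(1 / tau)
Compute 1 / tau = 1 / 0.0514 = 19.4553
Compute log10(19.4553) = 1.289038
TL = 10 * 1.289038 = 12.89

12.89 dB


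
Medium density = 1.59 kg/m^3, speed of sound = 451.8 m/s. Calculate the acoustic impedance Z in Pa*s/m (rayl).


Given values:
  rho = 1.59 kg/m^3
  c = 451.8 m/s
Formula: Z = rho * c
Z = 1.59 * 451.8
Z = 718.36

718.36 rayl


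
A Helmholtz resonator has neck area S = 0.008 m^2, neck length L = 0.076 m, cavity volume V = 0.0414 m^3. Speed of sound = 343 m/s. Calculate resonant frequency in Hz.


Given values:
  S = 0.008 m^2, L = 0.076 m, V = 0.0414 m^3, c = 343 m/s
Formula: f = (c / (2*pi)) * sqrt(S / (V * L))
Compute V * L = 0.0414 * 0.076 = 0.0031464
Compute S / (V * L) = 0.008 / 0.0031464 = 2.5426
Compute sqrt(2.5426) = 1.594553
Compute c / (2*pi) = 343 / 6.283185 = 54.590148
f = 54.590148 * 1.594553 = 87.05

87.05 Hz


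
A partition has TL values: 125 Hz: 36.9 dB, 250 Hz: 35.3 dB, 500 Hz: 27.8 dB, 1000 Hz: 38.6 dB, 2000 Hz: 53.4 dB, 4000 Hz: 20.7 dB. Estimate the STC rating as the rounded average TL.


Given TL values at each frequency:
  125 Hz: 36.9 dB
  250 Hz: 35.3 dB
  500 Hz: 27.8 dB
  1000 Hz: 38.6 dB
  2000 Hz: 53.4 dB
  4000 Hz: 20.7 dB
Formula: STC ~ round(average of TL values)
Sum = 36.9 + 35.3 + 27.8 + 38.6 + 53.4 + 20.7 = 212.7
Average = 212.7 / 6 = 35.45
Rounded: 35

35


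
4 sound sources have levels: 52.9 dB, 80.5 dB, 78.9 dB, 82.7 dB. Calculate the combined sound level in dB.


Formula: L_total = 10 * log10( sum(10^(Li/10)) )
  Source 1: 10^(52.9/10) = 194984.46
  Source 2: 10^(80.5/10) = 112201845.4302
  Source 3: 10^(78.9/10) = 77624711.6629
  Source 4: 10^(82.7/10) = 186208713.6663
Sum of linear values = 376230255.2194
L_total = 10 * log10(376230255.2194) = 85.75

85.75 dB


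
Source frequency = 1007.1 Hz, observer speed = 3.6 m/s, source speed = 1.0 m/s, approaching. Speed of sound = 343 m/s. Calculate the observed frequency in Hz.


Given values:
  f_s = 1007.1 Hz, v_o = 3.6 m/s, v_s = 1.0 m/s
  Direction: approaching
Formula: f_o = f_s * (c + v_o) / (c - v_s)
Numerator: c + v_o = 343 + 3.6 = 346.6
Denominator: c - v_s = 343 - 1.0 = 342.0
f_o = 1007.1 * 346.6 / 342.0 = 1020.65

1020.65 Hz


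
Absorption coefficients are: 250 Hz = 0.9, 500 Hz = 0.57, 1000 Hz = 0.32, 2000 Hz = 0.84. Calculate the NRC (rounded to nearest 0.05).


Given values:
  a_250 = 0.9, a_500 = 0.57
  a_1000 = 0.32, a_2000 = 0.84
Formula: NRC = (a250 + a500 + a1000 + a2000) / 4
Sum = 0.9 + 0.57 + 0.32 + 0.84 = 2.63
NRC = 2.63 / 4 = 0.6575
Rounded to nearest 0.05: 0.65

0.65


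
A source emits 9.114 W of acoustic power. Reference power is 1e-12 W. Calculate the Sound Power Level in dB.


Given values:
  W = 9.114 W
  W_ref = 1e-12 W
Formula: SWL = 10 * log10(W / W_ref)
Compute ratio: W / W_ref = 9114000000000
Compute log10: log10(9114000000000) = 12.959709
Multiply: SWL = 10 * 12.959709 = 129.6

129.6 dB


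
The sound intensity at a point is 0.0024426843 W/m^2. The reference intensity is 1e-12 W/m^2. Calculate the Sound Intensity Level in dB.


Given values:
  I = 0.0024426843 W/m^2
  I_ref = 1e-12 W/m^2
Formula: SIL = 10 * log10(I / I_ref)
Compute ratio: I / I_ref = 2442684300
Compute log10: log10(2442684300) = 9.387867
Multiply: SIL = 10 * 9.387867 = 93.88

93.88 dB


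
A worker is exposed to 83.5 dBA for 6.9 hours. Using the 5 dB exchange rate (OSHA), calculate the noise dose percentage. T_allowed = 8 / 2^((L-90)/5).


Given values:
  L = 83.5 dBA, T = 6.9 hours
Formula: T_allowed = 8 / 2^((L - 90) / 5)
Compute exponent: (83.5 - 90) / 5 = -1.3
Compute 2^(-1.3) = 0.406126
T_allowed = 8 / 0.406126 = 19.69832 hours
Dose = (T / T_allowed) * 100
Dose = (6.9 / 19.69832) * 100 = 35.03

35.03 %


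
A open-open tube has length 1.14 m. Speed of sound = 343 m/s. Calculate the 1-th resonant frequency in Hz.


Given values:
  Tube type: open-open, L = 1.14 m, c = 343 m/s, n = 1
Formula: f_n = n * c / (2 * L)
Compute 2 * L = 2 * 1.14 = 2.28
f = 1 * 343 / 2.28
f = 150.44

150.44 Hz


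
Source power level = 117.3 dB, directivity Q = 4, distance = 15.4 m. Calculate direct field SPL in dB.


Given values:
  Lw = 117.3 dB, Q = 4, r = 15.4 m
Formula: SPL = Lw + 10 * log10(Q / (4 * pi * r^2))
Compute 4 * pi * r^2 = 4 * pi * 15.4^2 = 2980.2405
Compute Q / denom = 4 / 2980.2405 = 0.00134217
Compute 10 * log10(0.00134217) = -28.7219
SPL = 117.3 + (-28.7219) = 88.58

88.58 dB


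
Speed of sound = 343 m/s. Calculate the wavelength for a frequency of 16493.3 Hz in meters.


Given values:
  c = 343 m/s, f = 16493.3 Hz
Formula: lambda = c / f
lambda = 343 / 16493.3
lambda = 0.0208

0.0208 m


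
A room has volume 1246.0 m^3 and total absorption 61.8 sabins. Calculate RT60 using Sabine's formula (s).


Given values:
  V = 1246.0 m^3
  A = 61.8 sabins
Formula: RT60 = 0.161 * V / A
Numerator: 0.161 * 1246.0 = 200.606
RT60 = 200.606 / 61.8 = 3.246

3.246 s


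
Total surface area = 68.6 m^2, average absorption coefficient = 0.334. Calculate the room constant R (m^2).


Given values:
  S = 68.6 m^2, alpha = 0.334
Formula: R = S * alpha / (1 - alpha)
Numerator: 68.6 * 0.334 = 22.9124
Denominator: 1 - 0.334 = 0.666
R = 22.9124 / 0.666 = 34.4

34.4 m^2


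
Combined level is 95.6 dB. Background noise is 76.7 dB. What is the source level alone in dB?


Given values:
  L_total = 95.6 dB, L_bg = 76.7 dB
Formula: L_source = 10 * log10(10^(L_total/10) - 10^(L_bg/10))
Convert to linear:
  10^(95.6/10) = 3630780547.701
  10^(76.7/10) = 46773514.1287
Difference: 3630780547.701 - 46773514.1287 = 3584007033.5723
L_source = 10 * log10(3584007033.5723) = 95.54

95.54 dB


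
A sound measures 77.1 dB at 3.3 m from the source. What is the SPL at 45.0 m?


Given values:
  SPL1 = 77.1 dB, r1 = 3.3 m, r2 = 45.0 m
Formula: SPL2 = SPL1 - 20 * log10(r2 / r1)
Compute ratio: r2 / r1 = 45.0 / 3.3 = 13.6364
Compute log10: log10(13.6364) = 1.1347
Compute drop: 20 * 1.1347 = 22.694
SPL2 = 77.1 - 22.694 = 54.41

54.41 dB


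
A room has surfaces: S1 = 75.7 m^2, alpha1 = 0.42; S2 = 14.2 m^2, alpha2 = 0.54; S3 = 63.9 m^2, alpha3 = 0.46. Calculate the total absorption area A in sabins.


Given surfaces:
  Surface 1: 75.7 * 0.42 = 31.794
  Surface 2: 14.2 * 0.54 = 7.668
  Surface 3: 63.9 * 0.46 = 29.394
Formula: A = sum(Si * alpha_i)
A = 31.794 + 7.668 + 29.394
A = 68.86

68.86 sabins


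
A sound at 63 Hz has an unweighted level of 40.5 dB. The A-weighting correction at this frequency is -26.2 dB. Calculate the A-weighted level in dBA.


Given values:
  SPL = 40.5 dB
  A-weighting at 63 Hz = -26.2 dB
Formula: L_A = SPL + A_weight
L_A = 40.5 + (-26.2)
L_A = 14.3

14.3 dBA


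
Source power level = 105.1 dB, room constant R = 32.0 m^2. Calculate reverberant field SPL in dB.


Given values:
  Lw = 105.1 dB, R = 32.0 m^2
Formula: SPL = Lw + 10 * log10(4 / R)
Compute 4 / R = 4 / 32.0 = 0.125
Compute 10 * log10(0.125) = -9.0309
SPL = 105.1 + (-9.0309) = 96.07

96.07 dB


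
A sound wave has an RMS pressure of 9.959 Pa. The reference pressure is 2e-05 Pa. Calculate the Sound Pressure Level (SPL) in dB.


Given values:
  p = 9.959 Pa
  p_ref = 2e-05 Pa
Formula: SPL = 20 * log10(p / p_ref)
Compute ratio: p / p_ref = 9.959 / 2e-05 = 497950
Compute log10: log10(497950) = 5.697186
Multiply: SPL = 20 * 5.697186 = 113.94

113.94 dB


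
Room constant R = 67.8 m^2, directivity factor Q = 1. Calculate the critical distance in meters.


Given values:
  R = 67.8 m^2, Q = 1
Formula: d_c = 0.141 * sqrt(Q * R)
Compute Q * R = 1 * 67.8 = 67.8
Compute sqrt(67.8) = 8.2341
d_c = 0.141 * 8.2341 = 1.161

1.161 m


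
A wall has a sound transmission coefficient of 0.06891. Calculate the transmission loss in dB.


Given values:
  tau = 0.06891
Formula: TL = 10 * log10(1 / tau)
Compute 1 / tau = 1 / 0.06891 = 14.5117
Compute log10(14.5117) = 1.161718
TL = 10 * 1.161718 = 11.62

11.62 dB


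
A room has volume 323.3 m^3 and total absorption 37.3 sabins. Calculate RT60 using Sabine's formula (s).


Given values:
  V = 323.3 m^3
  A = 37.3 sabins
Formula: RT60 = 0.161 * V / A
Numerator: 0.161 * 323.3 = 52.0513
RT60 = 52.0513 / 37.3 = 1.395

1.395 s


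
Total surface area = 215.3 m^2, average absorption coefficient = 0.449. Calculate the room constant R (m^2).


Given values:
  S = 215.3 m^2, alpha = 0.449
Formula: R = S * alpha / (1 - alpha)
Numerator: 215.3 * 0.449 = 96.6697
Denominator: 1 - 0.449 = 0.551
R = 96.6697 / 0.551 = 175.44

175.44 m^2


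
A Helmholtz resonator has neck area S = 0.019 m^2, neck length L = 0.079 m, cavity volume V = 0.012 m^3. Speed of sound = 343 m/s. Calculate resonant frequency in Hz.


Given values:
  S = 0.019 m^2, L = 0.079 m, V = 0.012 m^3, c = 343 m/s
Formula: f = (c / (2*pi)) * sqrt(S / (V * L))
Compute V * L = 0.012 * 0.079 = 0.000948
Compute S / (V * L) = 0.019 / 0.000948 = 20.0422
Compute sqrt(20.0422) = 4.476852
Compute c / (2*pi) = 343 / 6.283185 = 54.590148
f = 54.590148 * 4.476852 = 244.39

244.39 Hz


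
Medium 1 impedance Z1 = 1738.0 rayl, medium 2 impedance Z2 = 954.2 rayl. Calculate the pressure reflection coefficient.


Given values:
  Z1 = 1738.0 rayl, Z2 = 954.2 rayl
Formula: R = (Z2 - Z1) / (Z2 + Z1)
Numerator: Z2 - Z1 = 954.2 - 1738.0 = -783.8
Denominator: Z2 + Z1 = 954.2 + 1738.0 = 2692.2
R = -783.8 / 2692.2 = -0.2911

-0.2911


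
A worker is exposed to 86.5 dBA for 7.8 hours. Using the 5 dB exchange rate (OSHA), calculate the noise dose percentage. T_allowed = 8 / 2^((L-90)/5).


Given values:
  L = 86.5 dBA, T = 7.8 hours
Formula: T_allowed = 8 / 2^((L - 90) / 5)
Compute exponent: (86.5 - 90) / 5 = -0.7
Compute 2^(-0.7) = 0.615572
T_allowed = 8 / 0.615572 = 12.996043 hours
Dose = (T / T_allowed) * 100
Dose = (7.8 / 12.996043) * 100 = 60.02

60.02 %


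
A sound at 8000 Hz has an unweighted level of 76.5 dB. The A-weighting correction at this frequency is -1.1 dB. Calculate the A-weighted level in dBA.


Given values:
  SPL = 76.5 dB
  A-weighting at 8000 Hz = -1.1 dB
Formula: L_A = SPL + A_weight
L_A = 76.5 + (-1.1)
L_A = 75.4

75.4 dBA


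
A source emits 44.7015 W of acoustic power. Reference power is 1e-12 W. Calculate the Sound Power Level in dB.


Given values:
  W = 44.7015 W
  W_ref = 1e-12 W
Formula: SWL = 10 * log10(W / W_ref)
Compute ratio: W / W_ref = 44701500000000
Compute log10: log10(44701500000000) = 13.650322
Multiply: SWL = 10 * 13.650322 = 136.5

136.5 dB


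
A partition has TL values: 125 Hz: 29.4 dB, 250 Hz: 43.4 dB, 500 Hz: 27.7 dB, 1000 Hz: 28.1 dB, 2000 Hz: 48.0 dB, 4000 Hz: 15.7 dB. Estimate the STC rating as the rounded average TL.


Given TL values at each frequency:
  125 Hz: 29.4 dB
  250 Hz: 43.4 dB
  500 Hz: 27.7 dB
  1000 Hz: 28.1 dB
  2000 Hz: 48.0 dB
  4000 Hz: 15.7 dB
Formula: STC ~ round(average of TL values)
Sum = 29.4 + 43.4 + 27.7 + 28.1 + 48.0 + 15.7 = 192.3
Average = 192.3 / 6 = 32.05
Rounded: 32

32


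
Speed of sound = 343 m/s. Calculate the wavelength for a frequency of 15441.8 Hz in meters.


Given values:
  c = 343 m/s, f = 15441.8 Hz
Formula: lambda = c / f
lambda = 343 / 15441.8
lambda = 0.0222

0.0222 m


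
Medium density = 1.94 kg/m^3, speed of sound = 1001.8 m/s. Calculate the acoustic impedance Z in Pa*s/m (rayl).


Given values:
  rho = 1.94 kg/m^3
  c = 1001.8 m/s
Formula: Z = rho * c
Z = 1.94 * 1001.8
Z = 1943.49

1943.49 rayl


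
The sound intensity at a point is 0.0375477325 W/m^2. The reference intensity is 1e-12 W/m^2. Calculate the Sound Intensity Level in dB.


Given values:
  I = 0.0375477325 W/m^2
  I_ref = 1e-12 W/m^2
Formula: SIL = 10 * log10(I / I_ref)
Compute ratio: I / I_ref = 37547732500
Compute log10: log10(37547732500) = 10.574584
Multiply: SIL = 10 * 10.574584 = 105.75

105.75 dB


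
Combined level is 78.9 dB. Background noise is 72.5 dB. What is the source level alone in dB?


Given values:
  L_total = 78.9 dB, L_bg = 72.5 dB
Formula: L_source = 10 * log10(10^(L_total/10) - 10^(L_bg/10))
Convert to linear:
  10^(78.9/10) = 77624711.6629
  10^(72.5/10) = 17782794.1004
Difference: 77624711.6629 - 17782794.1004 = 59841917.5625
L_source = 10 * log10(59841917.5625) = 77.77

77.77 dB


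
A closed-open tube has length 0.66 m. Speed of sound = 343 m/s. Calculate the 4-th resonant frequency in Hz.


Given values:
  Tube type: closed-open, L = 0.66 m, c = 343 m/s, n = 4
Formula: f_n = (2n - 1) * c / (4 * L)
Compute 2n - 1 = 2*4 - 1 = 7
Compute 4 * L = 4 * 0.66 = 2.64
f = 7 * 343 / 2.64
f = 909.47

909.47 Hz


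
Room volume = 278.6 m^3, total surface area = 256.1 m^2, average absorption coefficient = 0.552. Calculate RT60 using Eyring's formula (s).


Given values:
  V = 278.6 m^3, S = 256.1 m^2, alpha = 0.552
Formula: RT60 = 0.161 * V / (-S * ln(1 - alpha))
Compute ln(1 - 0.552) = ln(0.448) = -0.802962
Denominator: -256.1 * -0.802962 = 205.6386
Numerator: 0.161 * 278.6 = 44.8546
RT60 = 44.8546 / 205.6386 = 0.218

0.218 s


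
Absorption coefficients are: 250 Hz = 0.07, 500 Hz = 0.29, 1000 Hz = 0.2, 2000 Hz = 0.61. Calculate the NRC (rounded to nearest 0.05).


Given values:
  a_250 = 0.07, a_500 = 0.29
  a_1000 = 0.2, a_2000 = 0.61
Formula: NRC = (a250 + a500 + a1000 + a2000) / 4
Sum = 0.07 + 0.29 + 0.2 + 0.61 = 1.17
NRC = 1.17 / 4 = 0.2925
Rounded to nearest 0.05: 0.3

0.3


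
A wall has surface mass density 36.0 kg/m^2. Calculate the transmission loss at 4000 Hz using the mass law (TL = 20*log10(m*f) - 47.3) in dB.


Given values:
  m = 36.0 kg/m^2, f = 4000 Hz
Formula: TL = 20 * log10(m * f) - 47.3
Compute m * f = 36.0 * 4000 = 144000.0
Compute log10(144000.0) = 5.158362
Compute 20 * 5.158362 = 103.1672
TL = 103.1672 - 47.3 = 55.87

55.87 dB


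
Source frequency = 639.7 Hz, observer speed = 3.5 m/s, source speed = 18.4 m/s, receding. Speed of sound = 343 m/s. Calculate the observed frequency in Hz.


Given values:
  f_s = 639.7 Hz, v_o = 3.5 m/s, v_s = 18.4 m/s
  Direction: receding
Formula: f_o = f_s * (c - v_o) / (c + v_s)
Numerator: c - v_o = 343 - 3.5 = 339.5
Denominator: c + v_s = 343 + 18.4 = 361.4
f_o = 639.7 * 339.5 / 361.4 = 600.94

600.94 Hz


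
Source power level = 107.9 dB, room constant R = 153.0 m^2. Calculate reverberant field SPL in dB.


Given values:
  Lw = 107.9 dB, R = 153.0 m^2
Formula: SPL = Lw + 10 * log10(4 / R)
Compute 4 / R = 4 / 153.0 = 0.026144
Compute 10 * log10(0.026144) = -15.8263
SPL = 107.9 + (-15.8263) = 92.07

92.07 dB


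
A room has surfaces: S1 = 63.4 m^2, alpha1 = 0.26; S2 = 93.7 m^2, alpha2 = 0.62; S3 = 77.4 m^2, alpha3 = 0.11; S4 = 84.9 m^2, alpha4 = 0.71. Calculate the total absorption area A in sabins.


Given surfaces:
  Surface 1: 63.4 * 0.26 = 16.484
  Surface 2: 93.7 * 0.62 = 58.094
  Surface 3: 77.4 * 0.11 = 8.514
  Surface 4: 84.9 * 0.71 = 60.279
Formula: A = sum(Si * alpha_i)
A = 16.484 + 58.094 + 8.514 + 60.279
A = 143.37

143.37 sabins


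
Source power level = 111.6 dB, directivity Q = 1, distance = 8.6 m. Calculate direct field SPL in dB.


Given values:
  Lw = 111.6 dB, Q = 1, r = 8.6 m
Formula: SPL = Lw + 10 * log10(Q / (4 * pi * r^2))
Compute 4 * pi * r^2 = 4 * pi * 8.6^2 = 929.4088
Compute Q / denom = 1 / 929.4088 = 0.00107595
Compute 10 * log10(0.00107595) = -29.6821
SPL = 111.6 + (-29.6821) = 81.92

81.92 dB


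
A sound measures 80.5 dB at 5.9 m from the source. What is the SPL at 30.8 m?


Given values:
  SPL1 = 80.5 dB, r1 = 5.9 m, r2 = 30.8 m
Formula: SPL2 = SPL1 - 20 * log10(r2 / r1)
Compute ratio: r2 / r1 = 30.8 / 5.9 = 5.2203
Compute log10: log10(5.2203) = 0.717695
Compute drop: 20 * 0.717695 = 14.3539
SPL2 = 80.5 - 14.3539 = 66.15

66.15 dB


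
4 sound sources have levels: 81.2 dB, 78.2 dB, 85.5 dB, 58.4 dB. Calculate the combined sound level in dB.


Formula: L_total = 10 * log10( sum(10^(Li/10)) )
  Source 1: 10^(81.2/10) = 131825673.8556
  Source 2: 10^(78.2/10) = 66069344.8008
  Source 3: 10^(85.5/10) = 354813389.2336
  Source 4: 10^(58.4/10) = 691830.9709
Sum of linear values = 553400238.8609
L_total = 10 * log10(553400238.8609) = 87.43

87.43 dB


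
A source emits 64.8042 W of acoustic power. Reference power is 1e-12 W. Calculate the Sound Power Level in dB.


Given values:
  W = 64.8042 W
  W_ref = 1e-12 W
Formula: SWL = 10 * log10(W / W_ref)
Compute ratio: W / W_ref = 64804200000000
Compute log10: log10(64804200000000) = 13.811603
Multiply: SWL = 10 * 13.811603 = 138.12

138.12 dB


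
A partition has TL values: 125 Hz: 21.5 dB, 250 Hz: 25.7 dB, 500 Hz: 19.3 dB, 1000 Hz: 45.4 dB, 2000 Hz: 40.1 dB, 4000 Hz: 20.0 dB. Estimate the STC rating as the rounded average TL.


Given TL values at each frequency:
  125 Hz: 21.5 dB
  250 Hz: 25.7 dB
  500 Hz: 19.3 dB
  1000 Hz: 45.4 dB
  2000 Hz: 40.1 dB
  4000 Hz: 20.0 dB
Formula: STC ~ round(average of TL values)
Sum = 21.5 + 25.7 + 19.3 + 45.4 + 40.1 + 20.0 = 172.0
Average = 172.0 / 6 = 28.67
Rounded: 29

29


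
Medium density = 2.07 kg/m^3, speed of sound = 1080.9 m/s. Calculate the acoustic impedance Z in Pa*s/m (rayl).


Given values:
  rho = 2.07 kg/m^3
  c = 1080.9 m/s
Formula: Z = rho * c
Z = 2.07 * 1080.9
Z = 2237.46

2237.46 rayl


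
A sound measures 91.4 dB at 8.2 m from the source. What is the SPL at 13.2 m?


Given values:
  SPL1 = 91.4 dB, r1 = 8.2 m, r2 = 13.2 m
Formula: SPL2 = SPL1 - 20 * log10(r2 / r1)
Compute ratio: r2 / r1 = 13.2 / 8.2 = 1.6098
Compute log10: log10(1.6098) = 0.206772
Compute drop: 20 * 0.206772 = 4.1354
SPL2 = 91.4 - 4.1354 = 87.26

87.26 dB


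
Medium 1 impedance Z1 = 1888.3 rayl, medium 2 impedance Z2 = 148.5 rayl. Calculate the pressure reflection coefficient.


Given values:
  Z1 = 1888.3 rayl, Z2 = 148.5 rayl
Formula: R = (Z2 - Z1) / (Z2 + Z1)
Numerator: Z2 - Z1 = 148.5 - 1888.3 = -1739.8
Denominator: Z2 + Z1 = 148.5 + 1888.3 = 2036.8
R = -1739.8 / 2036.8 = -0.8542

-0.8542


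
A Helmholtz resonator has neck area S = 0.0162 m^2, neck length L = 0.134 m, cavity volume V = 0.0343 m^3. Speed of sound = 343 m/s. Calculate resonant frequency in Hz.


Given values:
  S = 0.0162 m^2, L = 0.134 m, V = 0.0343 m^3, c = 343 m/s
Formula: f = (c / (2*pi)) * sqrt(S / (V * L))
Compute V * L = 0.0343 * 0.134 = 0.0045962
Compute S / (V * L) = 0.0162 / 0.0045962 = 3.5247
Compute sqrt(3.5247) = 1.877418
Compute c / (2*pi) = 343 / 6.283185 = 54.590148
f = 54.590148 * 1.877418 = 102.49

102.49 Hz


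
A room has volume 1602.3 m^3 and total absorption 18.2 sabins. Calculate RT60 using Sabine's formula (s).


Given values:
  V = 1602.3 m^3
  A = 18.2 sabins
Formula: RT60 = 0.161 * V / A
Numerator: 0.161 * 1602.3 = 257.9703
RT60 = 257.9703 / 18.2 = 14.174

14.174 s


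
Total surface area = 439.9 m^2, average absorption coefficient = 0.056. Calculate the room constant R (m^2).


Given values:
  S = 439.9 m^2, alpha = 0.056
Formula: R = S * alpha / (1 - alpha)
Numerator: 439.9 * 0.056 = 24.6344
Denominator: 1 - 0.056 = 0.944
R = 24.6344 / 0.944 = 26.1

26.1 m^2


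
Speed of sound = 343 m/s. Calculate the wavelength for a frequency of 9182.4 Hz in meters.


Given values:
  c = 343 m/s, f = 9182.4 Hz
Formula: lambda = c / f
lambda = 343 / 9182.4
lambda = 0.0374

0.0374 m


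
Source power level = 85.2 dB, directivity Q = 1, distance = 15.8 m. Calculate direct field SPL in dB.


Given values:
  Lw = 85.2 dB, Q = 1, r = 15.8 m
Formula: SPL = Lw + 10 * log10(Q / (4 * pi * r^2))
Compute 4 * pi * r^2 = 4 * pi * 15.8^2 = 3137.0688
Compute Q / denom = 1 / 3137.0688 = 0.00031877
Compute 10 * log10(0.00031877) = -34.9652
SPL = 85.2 + (-34.9652) = 50.23

50.23 dB


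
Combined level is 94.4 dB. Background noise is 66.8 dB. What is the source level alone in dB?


Given values:
  L_total = 94.4 dB, L_bg = 66.8 dB
Formula: L_source = 10 * log10(10^(L_total/10) - 10^(L_bg/10))
Convert to linear:
  10^(94.4/10) = 2754228703.3382
  10^(66.8/10) = 4786300.9232
Difference: 2754228703.3382 - 4786300.9232 = 2749442402.415
L_source = 10 * log10(2749442402.415) = 94.39

94.39 dB


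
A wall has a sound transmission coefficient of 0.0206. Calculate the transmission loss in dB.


Given values:
  tau = 0.0206
Formula: TL = 10 * log10(1 / tau)
Compute 1 / tau = 1 / 0.0206 = 48.5437
Compute log10(48.5437) = 1.686133
TL = 10 * 1.686133 = 16.86

16.86 dB


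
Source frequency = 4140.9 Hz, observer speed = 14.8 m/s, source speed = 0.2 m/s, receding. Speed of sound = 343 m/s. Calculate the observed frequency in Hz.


Given values:
  f_s = 4140.9 Hz, v_o = 14.8 m/s, v_s = 0.2 m/s
  Direction: receding
Formula: f_o = f_s * (c - v_o) / (c + v_s)
Numerator: c - v_o = 343 - 14.8 = 328.2
Denominator: c + v_s = 343 + 0.2 = 343.2
f_o = 4140.9 * 328.2 / 343.2 = 3959.92

3959.92 Hz


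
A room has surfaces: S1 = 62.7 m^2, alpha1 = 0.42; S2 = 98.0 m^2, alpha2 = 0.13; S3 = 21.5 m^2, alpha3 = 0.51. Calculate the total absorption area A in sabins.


Given surfaces:
  Surface 1: 62.7 * 0.42 = 26.334
  Surface 2: 98.0 * 0.13 = 12.74
  Surface 3: 21.5 * 0.51 = 10.965
Formula: A = sum(Si * alpha_i)
A = 26.334 + 12.74 + 10.965
A = 50.04

50.04 sabins


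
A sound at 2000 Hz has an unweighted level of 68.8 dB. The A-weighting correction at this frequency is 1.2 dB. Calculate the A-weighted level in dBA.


Given values:
  SPL = 68.8 dB
  A-weighting at 2000 Hz = 1.2 dB
Formula: L_A = SPL + A_weight
L_A = 68.8 + (1.2)
L_A = 70.0

70.0 dBA


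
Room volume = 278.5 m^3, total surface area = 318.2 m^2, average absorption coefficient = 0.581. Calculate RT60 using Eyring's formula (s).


Given values:
  V = 278.5 m^3, S = 318.2 m^2, alpha = 0.581
Formula: RT60 = 0.161 * V / (-S * ln(1 - alpha))
Compute ln(1 - 0.581) = ln(0.419) = -0.869884
Denominator: -318.2 * -0.869884 = 276.7971
Numerator: 0.161 * 278.5 = 44.8385
RT60 = 44.8385 / 276.7971 = 0.162

0.162 s


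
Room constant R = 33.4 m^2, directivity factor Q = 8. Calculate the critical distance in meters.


Given values:
  R = 33.4 m^2, Q = 8
Formula: d_c = 0.141 * sqrt(Q * R)
Compute Q * R = 8 * 33.4 = 267.2
Compute sqrt(267.2) = 16.3463
d_c = 0.141 * 16.3463 = 2.305

2.305 m


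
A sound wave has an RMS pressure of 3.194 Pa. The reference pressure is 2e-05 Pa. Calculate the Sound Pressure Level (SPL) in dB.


Given values:
  p = 3.194 Pa
  p_ref = 2e-05 Pa
Formula: SPL = 20 * log10(p / p_ref)
Compute ratio: p / p_ref = 3.194 / 2e-05 = 159700
Compute log10: log10(159700) = 5.203305
Multiply: SPL = 20 * 5.203305 = 104.07

104.07 dB


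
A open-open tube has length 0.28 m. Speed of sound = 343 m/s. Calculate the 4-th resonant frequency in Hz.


Given values:
  Tube type: open-open, L = 0.28 m, c = 343 m/s, n = 4
Formula: f_n = n * c / (2 * L)
Compute 2 * L = 2 * 0.28 = 0.56
f = 4 * 343 / 0.56
f = 2450.0

2450.0 Hz


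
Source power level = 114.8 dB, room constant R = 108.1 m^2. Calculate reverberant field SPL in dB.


Given values:
  Lw = 114.8 dB, R = 108.1 m^2
Formula: SPL = Lw + 10 * log10(4 / R)
Compute 4 / R = 4 / 108.1 = 0.037003
Compute 10 * log10(0.037003) = -14.3176
SPL = 114.8 + (-14.3176) = 100.48

100.48 dB


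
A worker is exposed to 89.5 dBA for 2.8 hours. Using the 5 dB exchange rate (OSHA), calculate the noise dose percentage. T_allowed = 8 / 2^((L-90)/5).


Given values:
  L = 89.5 dBA, T = 2.8 hours
Formula: T_allowed = 8 / 2^((L - 90) / 5)
Compute exponent: (89.5 - 90) / 5 = -0.1
Compute 2^(-0.1) = 0.933033
T_allowed = 8 / 0.933033 = 8.574188 hours
Dose = (T / T_allowed) * 100
Dose = (2.8 / 8.574188) * 100 = 32.66

32.66 %


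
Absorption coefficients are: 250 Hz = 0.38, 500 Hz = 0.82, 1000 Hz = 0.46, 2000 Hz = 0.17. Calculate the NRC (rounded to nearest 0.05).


Given values:
  a_250 = 0.38, a_500 = 0.82
  a_1000 = 0.46, a_2000 = 0.17
Formula: NRC = (a250 + a500 + a1000 + a2000) / 4
Sum = 0.38 + 0.82 + 0.46 + 0.17 = 1.83
NRC = 1.83 / 4 = 0.4575
Rounded to nearest 0.05: 0.45

0.45


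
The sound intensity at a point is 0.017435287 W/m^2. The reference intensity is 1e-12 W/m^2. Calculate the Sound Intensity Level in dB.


Given values:
  I = 0.017435287 W/m^2
  I_ref = 1e-12 W/m^2
Formula: SIL = 10 * log10(I / I_ref)
Compute ratio: I / I_ref = 17435287000
Compute log10: log10(17435287000) = 10.241429
Multiply: SIL = 10 * 10.241429 = 102.41

102.41 dB


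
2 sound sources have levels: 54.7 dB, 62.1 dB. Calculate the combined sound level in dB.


Formula: L_total = 10 * log10( sum(10^(Li/10)) )
  Source 1: 10^(54.7/10) = 295120.9227
  Source 2: 10^(62.1/10) = 1621810.0974
Sum of linear values = 1916931.0201
L_total = 10 * log10(1916931.0201) = 62.83

62.83 dB


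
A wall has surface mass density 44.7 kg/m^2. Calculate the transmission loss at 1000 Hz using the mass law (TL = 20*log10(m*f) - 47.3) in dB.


Given values:
  m = 44.7 kg/m^2, f = 1000 Hz
Formula: TL = 20 * log10(m * f) - 47.3
Compute m * f = 44.7 * 1000 = 44700.0
Compute log10(44700.0) = 4.650308
Compute 20 * 4.650308 = 93.0062
TL = 93.0062 - 47.3 = 45.71

45.71 dB


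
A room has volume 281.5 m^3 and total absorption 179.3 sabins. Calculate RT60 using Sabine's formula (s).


Given values:
  V = 281.5 m^3
  A = 179.3 sabins
Formula: RT60 = 0.161 * V / A
Numerator: 0.161 * 281.5 = 45.3215
RT60 = 45.3215 / 179.3 = 0.253

0.253 s


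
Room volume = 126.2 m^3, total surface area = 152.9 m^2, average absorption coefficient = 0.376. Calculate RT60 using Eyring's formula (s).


Given values:
  V = 126.2 m^3, S = 152.9 m^2, alpha = 0.376
Formula: RT60 = 0.161 * V / (-S * ln(1 - alpha))
Compute ln(1 - 0.376) = ln(0.624) = -0.471605
Denominator: -152.9 * -0.471605 = 72.1084
Numerator: 0.161 * 126.2 = 20.3182
RT60 = 20.3182 / 72.1084 = 0.282

0.282 s


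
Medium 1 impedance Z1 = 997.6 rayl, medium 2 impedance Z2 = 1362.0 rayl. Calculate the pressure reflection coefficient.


Given values:
  Z1 = 997.6 rayl, Z2 = 1362.0 rayl
Formula: R = (Z2 - Z1) / (Z2 + Z1)
Numerator: Z2 - Z1 = 1362.0 - 997.6 = 364.4
Denominator: Z2 + Z1 = 1362.0 + 997.6 = 2359.6
R = 364.4 / 2359.6 = 0.1544

0.1544


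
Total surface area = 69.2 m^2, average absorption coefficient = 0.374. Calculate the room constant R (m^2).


Given values:
  S = 69.2 m^2, alpha = 0.374
Formula: R = S * alpha / (1 - alpha)
Numerator: 69.2 * 0.374 = 25.8808
Denominator: 1 - 0.374 = 0.626
R = 25.8808 / 0.626 = 41.34

41.34 m^2


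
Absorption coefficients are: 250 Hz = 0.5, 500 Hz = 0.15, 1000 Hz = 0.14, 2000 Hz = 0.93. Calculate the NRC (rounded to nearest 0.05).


Given values:
  a_250 = 0.5, a_500 = 0.15
  a_1000 = 0.14, a_2000 = 0.93
Formula: NRC = (a250 + a500 + a1000 + a2000) / 4
Sum = 0.5 + 0.15 + 0.14 + 0.93 = 1.72
NRC = 1.72 / 4 = 0.43
Rounded to nearest 0.05: 0.45

0.45


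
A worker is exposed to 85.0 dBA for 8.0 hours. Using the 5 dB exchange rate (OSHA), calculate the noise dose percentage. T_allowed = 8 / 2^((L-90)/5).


Given values:
  L = 85.0 dBA, T = 8.0 hours
Formula: T_allowed = 8 / 2^((L - 90) / 5)
Compute exponent: (85.0 - 90) / 5 = -1.0
Compute 2^(-1.0) = 0.5
T_allowed = 8 / 0.5 = 16.0 hours
Dose = (T / T_allowed) * 100
Dose = (8.0 / 16.0) * 100 = 50.0

50.0 %


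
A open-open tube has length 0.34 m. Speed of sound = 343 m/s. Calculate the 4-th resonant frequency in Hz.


Given values:
  Tube type: open-open, L = 0.34 m, c = 343 m/s, n = 4
Formula: f_n = n * c / (2 * L)
Compute 2 * L = 2 * 0.34 = 0.68
f = 4 * 343 / 0.68
f = 2017.65

2017.65 Hz


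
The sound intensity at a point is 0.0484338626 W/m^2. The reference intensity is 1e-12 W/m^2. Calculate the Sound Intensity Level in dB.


Given values:
  I = 0.0484338626 W/m^2
  I_ref = 1e-12 W/m^2
Formula: SIL = 10 * log10(I / I_ref)
Compute ratio: I / I_ref = 48433862600
Compute log10: log10(48433862600) = 10.685149
Multiply: SIL = 10 * 10.685149 = 106.85

106.85 dB


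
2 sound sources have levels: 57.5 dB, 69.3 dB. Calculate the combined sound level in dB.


Formula: L_total = 10 * log10( sum(10^(Li/10)) )
  Source 1: 10^(57.5/10) = 562341.3252
  Source 2: 10^(69.3/10) = 8511380.382
Sum of linear values = 9073721.7072
L_total = 10 * log10(9073721.7072) = 69.58

69.58 dB


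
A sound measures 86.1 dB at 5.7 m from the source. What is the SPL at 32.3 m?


Given values:
  SPL1 = 86.1 dB, r1 = 5.7 m, r2 = 32.3 m
Formula: SPL2 = SPL1 - 20 * log10(r2 / r1)
Compute ratio: r2 / r1 = 32.3 / 5.7 = 5.6667
Compute log10: log10(5.6667) = 0.75333
Compute drop: 20 * 0.75333 = 15.0666
SPL2 = 86.1 - 15.0666 = 71.03

71.03 dB


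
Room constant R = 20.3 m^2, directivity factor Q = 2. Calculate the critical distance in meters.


Given values:
  R = 20.3 m^2, Q = 2
Formula: d_c = 0.141 * sqrt(Q * R)
Compute Q * R = 2 * 20.3 = 40.6
Compute sqrt(40.6) = 6.3718
d_c = 0.141 * 6.3718 = 0.898

0.898 m


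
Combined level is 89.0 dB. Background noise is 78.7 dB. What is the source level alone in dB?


Given values:
  L_total = 89.0 dB, L_bg = 78.7 dB
Formula: L_source = 10 * log10(10^(L_total/10) - 10^(L_bg/10))
Convert to linear:
  10^(89.0/10) = 794328234.7243
  10^(78.7/10) = 74131024.1301
Difference: 794328234.7243 - 74131024.1301 = 720197210.5942
L_source = 10 * log10(720197210.5942) = 88.57

88.57 dB


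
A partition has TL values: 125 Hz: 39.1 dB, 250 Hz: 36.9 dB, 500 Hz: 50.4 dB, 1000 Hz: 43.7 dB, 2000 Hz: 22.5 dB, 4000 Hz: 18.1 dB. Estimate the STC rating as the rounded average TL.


Given TL values at each frequency:
  125 Hz: 39.1 dB
  250 Hz: 36.9 dB
  500 Hz: 50.4 dB
  1000 Hz: 43.7 dB
  2000 Hz: 22.5 dB
  4000 Hz: 18.1 dB
Formula: STC ~ round(average of TL values)
Sum = 39.1 + 36.9 + 50.4 + 43.7 + 22.5 + 18.1 = 210.7
Average = 210.7 / 6 = 35.12
Rounded: 35

35


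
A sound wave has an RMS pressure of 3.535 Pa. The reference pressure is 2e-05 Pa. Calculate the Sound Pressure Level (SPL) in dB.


Given values:
  p = 3.535 Pa
  p_ref = 2e-05 Pa
Formula: SPL = 20 * log10(p / p_ref)
Compute ratio: p / p_ref = 3.535 / 2e-05 = 176750
Compute log10: log10(176750) = 5.247359
Multiply: SPL = 20 * 5.247359 = 104.95

104.95 dB
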